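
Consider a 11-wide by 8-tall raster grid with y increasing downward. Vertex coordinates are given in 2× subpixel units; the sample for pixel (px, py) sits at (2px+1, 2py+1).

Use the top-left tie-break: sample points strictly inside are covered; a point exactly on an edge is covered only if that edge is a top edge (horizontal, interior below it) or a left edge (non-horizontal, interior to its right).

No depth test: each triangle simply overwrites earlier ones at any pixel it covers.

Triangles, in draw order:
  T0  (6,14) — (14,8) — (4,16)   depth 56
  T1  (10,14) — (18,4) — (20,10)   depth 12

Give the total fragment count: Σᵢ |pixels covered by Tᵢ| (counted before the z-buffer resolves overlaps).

T0:
  2·area = 4
  edge (6, 14)→(14, 8): d=(8,-6) top-left  bias=+0
  edge (14, 8)→(4, 16): d=(-10,8) right/bottom  bias=-1
  edge (4, 16)→(6, 14): d=(2,-2) top-left  bias=+0
    (9,0)@(19, 1): e=[-26,30,0] → ·  [on edge]
    (8,1)@(17, 3): e=[-22,26,0] → ·  [on edge]
    (7,2)@(15, 5): e=[-18,22,0] → ·  [on edge]
    (6,3)@(13, 7): e=[-14,18,0] → ·  [on edge]
    (5,4)@(11, 9): e=[-10,14,0] → ·  [on edge]
    (4,5)@(9, 11): e=[-6,10,0] → ·  [on edge]
    (3,6)@(7, 13): e=[-2,6,0] → ·  [on edge]
    (2,7)@(5, 15): e=[2,2,0] → #  [on edge]
    (3,7)@(7, 15): e=[14,-14,4] → ·
  covered (1 px):
    · · · · · · · · · · ·
    · · · · · · · · · · ·
    · · · · · · · · · · ·
    · · · · · · · · · · ·
    · · · · · · · · · · ·
    · · · · · · · · · · ·
    · · · · · · · · · · ·
    · · # · · · · · · · ·
T1:
  2·area = 68
  edge (10, 14)→(18, 4): d=(8,-10) top-left  bias=+0
  edge (18, 4)→(20, 10): d=(2,6) right/bottom  bias=-1
  edge (20, 10)→(10, 14): d=(-10,4) right/bottom  bias=-1
    (8,0)@(17, 1): e=[-34,0,102] → ·  [on edge]
    (8,3)@(17, 7): e=[14,12,42] → #
    (9,3)@(19, 7): e=[34,0,34] → ·  [on edge]
    (7,4)@(15, 9): e=[10,28,30] → #
    (9,4)@(19, 9): e=[50,4,14] → #
    (10,4)@(21, 9): e=[70,-8,6] → ·
    (6,5)@(13, 11): e=[6,44,18] → #
    (9,5)@(19, 11): e=[66,8,-6] → ·
    (5,6)@(11, 13): e=[2,60,6] → #
    (6,6)@(13, 13): e=[22,48,-2] → ·
    (7,6)@(15, 13): e=[42,36,-10] → ·
    (8,6)@(17, 13): e=[62,24,-18] → ·
    (10,6)@(21, 13): e=[102,0,-34] → ·  [on edge]
  covered (8 px):
    · · · · · · · · · · ·
    · · · · · · · · · · ·
    · · · · · · · · · · ·
    · · · · · · · · # · ·
    · · · · · · · # # # ·
    · · · · · · # # # · ·
    · · · · · # · · · · ·
    · · · · · · · · · · ·

Final: 9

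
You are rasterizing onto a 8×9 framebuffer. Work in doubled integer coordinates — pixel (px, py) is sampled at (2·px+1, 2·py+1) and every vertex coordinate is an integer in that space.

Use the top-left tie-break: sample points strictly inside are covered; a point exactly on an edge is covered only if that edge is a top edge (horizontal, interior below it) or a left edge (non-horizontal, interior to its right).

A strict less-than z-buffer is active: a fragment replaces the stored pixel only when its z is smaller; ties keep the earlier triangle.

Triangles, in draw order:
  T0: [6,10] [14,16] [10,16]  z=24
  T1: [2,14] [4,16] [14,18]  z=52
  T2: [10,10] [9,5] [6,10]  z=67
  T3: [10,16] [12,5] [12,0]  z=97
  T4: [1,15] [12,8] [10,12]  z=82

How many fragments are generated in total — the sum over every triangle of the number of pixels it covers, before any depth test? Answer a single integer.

T0:
  2·area = 24
  edge (6, 10)→(14, 16): d=(8,6) right/bottom  bias=-1
  edge (14, 16)→(10, 16): d=(-4,0) right/bottom  bias=-1
  edge (10, 16)→(6, 10): d=(-4,-6) top-left  bias=+0
    (3,5)@(7, 11): e=[2,20,2] → X
    (4,5)@(9, 11): e=[-10,20,14] → .
    (3,6)@(7, 13): e=[18,12,-6] → .
    (4,6)@(9, 13): e=[6,12,6] → X
    (5,6)@(11, 13): e=[-6,12,18] → .
    (4,7)@(9, 15): e=[22,4,-2] → .
    (5,7)@(11, 15): e=[10,4,10] → X
    (6,7)@(13, 15): e=[-2,4,22] → .
    (5,8)@(11, 17): e=[26,-4,2] → .
  covered (3 px):
    . . . . . . . .
    . . . . . . . .
    . . . . . . . .
    . . . . . . . .
    . . . . . . . .
    . . . X . . . .
    . . . . X . . .
    . . . . . X . .
    . . . . . . . .
T1:
  2·area = 16  (B↔C swapped to make it positive)
  edge (2, 14)→(14, 18): d=(12,4) right/bottom  bias=-1
  edge (14, 18)→(4, 16): d=(-10,-2) top-left  bias=+0
  edge (4, 16)→(2, 14): d=(-2,-2) top-left  bias=+0
    (0,6)@(1, 13): e=[-8,24,0] → .  [on edge]
    (1,7)@(3, 15): e=[8,8,0] → X  [on edge]
    (2,7)@(5, 15): e=[0,12,4] → .  [on edge]
    (1,8)@(3, 17): e=[32,-12,-4] → .
    (2,8)@(5, 17): e=[24,-8,0] → .  [on edge]
    (4,8)@(9, 17): e=[8,0,8] → X  [on edge]
    (5,8)@(11, 17): e=[0,4,12] → .  [on edge]
  covered (2 px):
    . . . . . . . .
    . . . . . . . .
    . . . . . . . .
    . . . . . . . .
    . . . . . . . .
    . . . . . . . .
    . . . . . . . .
    . X . . . . . .
    . . . . X . . .
T2:
  2·area = 20  (B↔C swapped to make it positive)
  edge (10, 10)→(6, 10): d=(-4,0) right/bottom  bias=-1
  edge (6, 10)→(9, 5): d=(3,-5) top-left  bias=+0
  edge (9, 5)→(10, 10): d=(1,5) right/bottom  bias=-1
    (4,2)@(9, 5): e=[20,0,0] → .  [on edge]
    (4,3)@(9, 7): e=[12,6,2] → X
    (5,3)@(11, 7): e=[12,16,-8] → .
    (3,4)@(7, 9): e=[4,2,14] → X
    (5,4)@(11, 9): e=[4,22,-6] → .
    (3,5)@(7, 11): e=[-4,8,16] → .
    (4,5)@(9, 11): e=[-4,18,6] → .
    (1,7)@(3, 15): e=[-20,0,40] → .  [on edge]
    (5,7)@(11, 15): e=[-20,40,0] → .  [on edge]
  covered (3 px):
    . . . . . . . .
    . . . . . . . .
    . . . . . . . .
    . . . . X . . .
    . . . X X . . .
    . . . . . . . .
    . . . . . . . .
    . . . . . . . .
    . . . . . . . .
T3:
  2·area = 10  (B↔C swapped to make it positive)
  edge (10, 16)→(12, 0): d=(2,-16) top-left  bias=+0
  edge (12, 0)→(12, 5): d=(0,5) right/bottom  bias=-1
  edge (12, 5)→(10, 16): d=(-2,11) right/bottom  bias=-1
    (5,4)@(11, 9): e=[2,5,3] → X
    (6,4)@(13, 9): e=[34,-5,-19] → .
    (5,5)@(11, 11): e=[6,5,-1] → .
  covered (1 px):
    . . . . . . . .
    . . . . . . . .
    . . . . . . . .
    . . . . . . . .
    . . . . . X . .
    . . . . . . . .
    . . . . . . . .
    . . . . . . . .
    . . . . . . . .
T4:
  2·area = 30
  edge (1, 15)→(12, 8): d=(11,-7) top-left  bias=+0
  edge (12, 8)→(10, 12): d=(-2,4) right/bottom  bias=-1
  edge (10, 12)→(1, 15): d=(-9,3) right/bottom  bias=-1
    (5,4)@(11, 9): e=[4,2,24] → X
    (6,4)@(13, 9): e=[18,-6,18] → .
    (4,5)@(9, 11): e=[12,6,12] → X
    (5,5)@(11, 11): e=[26,-2,6] → .
    (6,5)@(13, 11): e=[40,-10,0] → .  [on edge]
    (2,6)@(5, 13): e=[6,18,6] → X
    (3,6)@(7, 13): e=[20,10,0] → .  [on edge]
    (4,6)@(9, 13): e=[34,2,-6] → .
    (0,7)@(1, 15): e=[0,30,0] → .  [on edge]
    (2,7)@(5, 15): e=[28,14,-12] → .
  covered (3 px):
    . . . . . . . .
    . . . . . . . .
    . . . . . . . .
    . . . . . . . .
    . . . . . X . .
    . . . . X . . .
    . . X . . . . .
    . . . . . . . .
    . . . . . . . .

Final: 12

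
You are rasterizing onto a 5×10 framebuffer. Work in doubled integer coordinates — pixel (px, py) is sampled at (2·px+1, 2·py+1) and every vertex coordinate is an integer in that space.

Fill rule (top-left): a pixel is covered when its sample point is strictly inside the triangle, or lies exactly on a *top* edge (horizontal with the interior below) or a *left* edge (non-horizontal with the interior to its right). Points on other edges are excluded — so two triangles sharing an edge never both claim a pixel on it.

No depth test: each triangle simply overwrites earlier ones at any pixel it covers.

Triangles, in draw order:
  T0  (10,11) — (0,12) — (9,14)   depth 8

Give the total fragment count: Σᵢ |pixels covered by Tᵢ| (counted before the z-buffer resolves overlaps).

T0:
  2·area = 29  (B↔C swapped to make it positive)
  edge (10, 11)→(9, 14): d=(-1,3) right/bottom  bias=-1
  edge (9, 14)→(0, 12): d=(-9,-2) top-left  bias=+0
  edge (0, 12)→(10, 11): d=(10,-1) top-left  bias=+0
    (2,6)@(5, 13): e=[13,1,15] → X
    (3,6)@(7, 13): e=[7,5,17] → X
    (4,6)@(9, 13): e=[1,9,19] → X
    (2,7)@(5, 15): e=[11,-17,35] → .
    (3,7)@(7, 15): e=[5,-13,37] → .
    (4,7)@(9, 15): e=[-1,-9,39] → .
  covered (3 px):
    . . . . .
    . . . . .
    . . . . .
    . . . . .
    . . . . .
    . . . . .
    . . X X X
    . . . . .
    . . . . .
    . . . . .

Answer: 3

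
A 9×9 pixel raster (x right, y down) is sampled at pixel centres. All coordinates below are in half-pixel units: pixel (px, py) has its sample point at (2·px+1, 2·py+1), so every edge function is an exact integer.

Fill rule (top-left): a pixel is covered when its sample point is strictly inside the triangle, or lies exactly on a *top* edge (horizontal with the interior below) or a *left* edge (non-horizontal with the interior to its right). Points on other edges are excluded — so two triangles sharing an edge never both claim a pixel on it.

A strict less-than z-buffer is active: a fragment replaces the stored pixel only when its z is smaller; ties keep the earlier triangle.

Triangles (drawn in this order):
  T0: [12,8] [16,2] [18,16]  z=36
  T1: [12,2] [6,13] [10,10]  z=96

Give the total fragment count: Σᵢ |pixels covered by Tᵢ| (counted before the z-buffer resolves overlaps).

T0:
  2·area = 68
  edge (12, 8)→(16, 2): d=(4,-6) top-left  bias=+0
  edge (16, 2)→(18, 16): d=(2,14) right/bottom  bias=-1
  edge (18, 16)→(12, 8): d=(-6,-8) top-left  bias=+0
    (7,2)@(15, 5): e=[6,20,42] → █
    (8,2)@(17, 5): e=[18,-8,58] → ·
    (6,3)@(13, 7): e=[2,52,14] → █
    (8,3)@(17, 7): e=[26,-4,46] → ·
    (6,4)@(13, 9): e=[10,56,2] → █
    (8,4)@(17, 9): e=[34,0,34] → ·  [on edge]
    (6,5)@(13, 11): e=[18,60,-10] → ·
    (7,5)@(15, 11): e=[30,32,6] → █
    (8,5)@(17, 11): e=[42,4,22] → █
    (7,6)@(15, 13): e=[38,36,-6] → ·
    (8,6)@(17, 13): e=[50,8,10] → █
    (8,7)@(17, 15): e=[58,12,-2] → ·
  covered (8 px):
    · · · · · · · · ·
    · · · · · · · · ·
    · · · · · · · █ ·
    · · · · · · █ █ ·
    · · · · · · █ █ ·
    · · · · · · · █ █
    · · · · · · · · █
    · · · · · · · · ·
    · · · · · · · · ·
T1:
  2·area = 26  (B↔C swapped to make it positive)
  edge (12, 2)→(10, 10): d=(-2,8) right/bottom  bias=-1
  edge (10, 10)→(6, 13): d=(-4,3) right/bottom  bias=-1
  edge (6, 13)→(12, 2): d=(6,-11) top-left  bias=+0
    (5,2)@(11, 5): e=[2,17,7] → █
    (6,2)@(13, 5): e=[-14,11,29] → ·
    (5,3)@(11, 7): e=[-2,9,19] → ·
    (4,4)@(9, 9): e=[10,7,9] → █
    (5,4)@(11, 9): e=[-6,1,31] → ·
    (4,5)@(9, 11): e=[6,-1,21] → ·
  covered (2 px):
    · · · · · · · · ·
    · · · · · · · · ·
    · · · · · █ · · ·
    · · · · · · · · ·
    · · · · █ · · · ·
    · · · · · · · · ·
    · · · · · · · · ·
    · · · · · · · · ·
    · · · · · · · · ·

Answer: 10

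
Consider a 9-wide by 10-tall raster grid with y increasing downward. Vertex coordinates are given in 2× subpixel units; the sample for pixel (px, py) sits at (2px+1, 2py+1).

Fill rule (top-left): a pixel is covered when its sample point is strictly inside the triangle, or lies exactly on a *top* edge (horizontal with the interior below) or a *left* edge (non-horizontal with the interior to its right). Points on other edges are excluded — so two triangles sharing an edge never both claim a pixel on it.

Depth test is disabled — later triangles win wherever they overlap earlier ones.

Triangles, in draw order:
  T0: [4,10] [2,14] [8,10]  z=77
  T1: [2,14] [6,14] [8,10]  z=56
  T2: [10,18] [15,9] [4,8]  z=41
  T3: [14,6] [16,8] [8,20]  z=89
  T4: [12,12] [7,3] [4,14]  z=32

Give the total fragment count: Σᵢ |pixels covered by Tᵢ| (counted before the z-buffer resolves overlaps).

T0:
  2·area = 16  (B↔C swapped to make it positive)
  edge (4, 10)→(8, 10): d=(4,0) top-left  bias=+0
  edge (8, 10)→(2, 14): d=(-6,4) right/bottom  bias=-1
  edge (2, 14)→(4, 10): d=(2,-4) top-left  bias=+0
    (2,5)@(5, 11): e=[4,6,6] → #
    (3,5)@(7, 11): e=[4,-2,14] → ·
    (1,6)@(3, 13): e=[12,2,2] → #
    (2,6)@(5, 13): e=[12,-6,10] → ·
    (1,7)@(3, 15): e=[20,-10,6] → ·
  covered (2 px):
    · · · · · · · · ·
    · · · · · · · · ·
    · · · · · · · · ·
    · · · · · · · · ·
    · · · · · · · · ·
    · · # · · · · · ·
    · # · · · · · · ·
    · · · · · · · · ·
    · · · · · · · · ·
    · · · · · · · · ·
T1:
  2·area = 16  (B↔C swapped to make it positive)
  edge (2, 14)→(8, 10): d=(6,-4) top-left  bias=+0
  edge (8, 10)→(6, 14): d=(-2,4) right/bottom  bias=-1
  edge (6, 14)→(2, 14): d=(-4,0) right/bottom  bias=-1
    (3,5)@(7, 11): e=[2,2,12] → #
    (4,5)@(9, 11): e=[10,-6,12] → ·
    (2,6)@(5, 13): e=[6,6,4] → #
    (3,6)@(7, 13): e=[14,-2,4] → ·
    (2,7)@(5, 15): e=[18,2,-4] → ·
  covered (2 px):
    · · · · · · · · ·
    · · · · · · · · ·
    · · · · · · · · ·
    · · · · · · · · ·
    · · · · · · · · ·
    · · · # · · · · ·
    · · # · · · · · ·
    · · · · · · · · ·
    · · · · · · · · ·
    · · · · · · · · ·
T2:
  2·area = 104  (B↔C swapped to make it positive)
  edge (10, 18)→(4, 8): d=(-6,-10) top-left  bias=+0
  edge (4, 8)→(15, 9): d=(11,1) right/bottom  bias=-1
  edge (15, 9)→(10, 18): d=(-5,9) right/bottom  bias=-1
    (0,1)@(1, 3): e=[0,-52,156] → ·  [on edge]
    (2,4)@(5, 9): e=[4,10,90] → #
    (3,4)@(7, 9): e=[24,8,72] → #
    (4,4)@(9, 9): e=[44,6,54] → #
    (5,4)@(11, 9): e=[64,4,36] → #
    (6,4)@(13, 9): e=[84,2,18] → #
    (7,4)@(15, 9): e=[104,0,0] → ·  [on edge]
    (2,5)@(5, 11): e=[-8,32,80] → ·
    (3,5)@(7, 11): e=[12,30,62] → #
    (7,5)@(15, 11): e=[92,22,-10] → ·
    (3,6)@(7, 13): e=[0,52,52] → #  [on edge]
    (6,6)@(13, 13): e=[60,46,-2] → ·
  covered (14 px):
    · · · · · · · · ·
    · · · · · · · · ·
    · · · · · · · · ·
    · · · · · · · · ·
    · · # # # # # · ·
    · · · # # # # · ·
    · · · # # # · · ·
    · · · · # # · · ·
    · · · · · · · · ·
    · · · · · · · · ·
T3:
  2·area = 40
  edge (14, 6)→(16, 8): d=(2,2) right/bottom  bias=-1
  edge (16, 8)→(8, 20): d=(-8,12) right/bottom  bias=-1
  edge (8, 20)→(14, 6): d=(6,-14) top-left  bias=+0
    (4,0)@(9, 1): e=[0,140,-100] → ·  [on edge]
    (5,1)@(11, 3): e=[0,100,-60] → ·  [on edge]
    (6,2)@(13, 5): e=[0,60,-20] → ·  [on edge]
    (7,3)@(15, 7): e=[0,20,20] → ·  [on edge]
    (6,4)@(13, 9): e=[8,28,4] → #
    (7,4)@(15, 9): e=[4,4,32] → #
    (8,4)@(17, 9): e=[0,-20,60] → ·  [on edge]
    (6,5)@(13, 11): e=[12,12,16] → #
    (7,5)@(15, 11): e=[8,-12,44] → ·
    (5,6)@(11, 13): e=[20,20,0] → #  [on edge]
    (6,6)@(13, 13): e=[16,-4,28] → ·
    (5,7)@(11, 15): e=[24,4,12] → #
  covered (5 px):
    · · · · · · · · ·
    · · · · · · · · ·
    · · · · · · · · ·
    · · · · · · · · ·
    · · · · · · # # ·
    · · · · · · # · ·
    · · · · · # · · ·
    · · · · · # · · ·
    · · · · · · · · ·
    · · · · · · · · ·
T4:
  2·area = 82  (B↔C swapped to make it positive)
  edge (12, 12)→(4, 14): d=(-8,2) right/bottom  bias=-1
  edge (4, 14)→(7, 3): d=(3,-11) top-left  bias=+0
  edge (7, 3)→(12, 12): d=(5,9) right/bottom  bias=-1
    (3,1)@(7, 3): e=[82,0,0] → ·  [on edge]
    (3,2)@(7, 5): e=[66,6,10] → #
    (4,2)@(9, 5): e=[62,28,-8] → ·
    (3,3)@(7, 7): e=[50,12,20] → #
    (4,3)@(9, 7): e=[46,34,2] → #
    (5,3)@(11, 7): e=[42,56,-16] → ·
    (3,4)@(7, 9): e=[34,18,30] → #
    (5,4)@(11, 9): e=[26,62,-6] → ·
    (2,5)@(5, 11): e=[22,2,58] → #
    (5,5)@(11, 11): e=[10,68,4] → #
    (6,5)@(13, 11): e=[6,90,-14] → ·
    (2,6)@(5, 13): e=[6,8,68] → #
  covered (11 px):
    · · · · · · · · ·
    · · · · · · · · ·
    · · · # · · · · ·
    · · · # # · · · ·
    · · · # # · · · ·
    · · # # # # · · ·
    · · # # · · · · ·
    · · · · · · · · ·
    · · · · · · · · ·
    · · · · · · · · ·

Answer: 34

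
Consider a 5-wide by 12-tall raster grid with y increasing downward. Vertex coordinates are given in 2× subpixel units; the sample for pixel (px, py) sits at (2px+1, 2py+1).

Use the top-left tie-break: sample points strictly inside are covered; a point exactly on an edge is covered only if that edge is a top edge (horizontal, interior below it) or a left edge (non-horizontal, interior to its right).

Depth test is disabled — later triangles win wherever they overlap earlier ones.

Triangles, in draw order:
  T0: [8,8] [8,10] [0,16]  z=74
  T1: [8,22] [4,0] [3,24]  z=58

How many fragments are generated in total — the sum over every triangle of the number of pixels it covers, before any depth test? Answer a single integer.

T0:
  2·area = 16
  edge (8, 8)→(8, 10): d=(0,2) right/bottom  bias=-1
  edge (8, 10)→(0, 16): d=(-8,6) right/bottom  bias=-1
  edge (0, 16)→(8, 8): d=(8,-8) top-left  bias=+0
    (4,3)@(9, 7): e=[-2,18,0] → .  [on edge]
    (3,4)@(7, 9): e=[2,14,0] → X  [on edge]
    (4,4)@(9, 9): e=[-2,2,16] → .
    (2,5)@(5, 11): e=[6,10,0] → X  [on edge]
    (3,5)@(7, 11): e=[2,-2,16] → .
    (1,6)@(3, 13): e=[10,6,0] → X  [on edge]
    (2,6)@(5, 13): e=[6,-6,16] → .
    (0,7)@(1, 15): e=[14,2,0] → X  [on edge]
    (1,7)@(3, 15): e=[10,-10,16] → .
    (0,8)@(1, 17): e=[14,-14,16] → .
  covered (4 px):
    . . . . .
    . . . . .
    . . . . .
    . . . . .
    . . . X .
    . . X . .
    . X . . .
    X . . . .
    . . . . .
    . . . . .
    . . . . .
    . . . . .
T1:
  2·area = 118  (B↔C swapped to make it positive)
  edge (8, 22)→(3, 24): d=(-5,2) right/bottom  bias=-1
  edge (3, 24)→(4, 0): d=(1,-24) top-left  bias=+0
  edge (4, 0)→(8, 22): d=(4,22) right/bottom  bias=-1
    (2,3)@(5, 7): e=[81,31,6] → X
    (3,3)@(7, 7): e=[77,79,-38] → .
    (2,4)@(5, 9): e=[71,33,14] → X
    (3,4)@(7, 9): e=[67,81,-30] → .
    (2,5)@(5, 11): e=[61,35,22] → X
    (3,5)@(7, 11): e=[57,83,-22] → .
    (2,6)@(5, 13): e=[51,37,30] → X
    (3,6)@(7, 13): e=[47,85,-14] → .
    (2,7)@(5, 15): e=[41,39,38] → X
    (3,7)@(7, 15): e=[37,87,-6] → .
    (2,8)@(5, 17): e=[31,41,46] → X
    (3,8)@(7, 17): e=[27,89,2] → X
  covered (12 px):
    . . . . .
    . . . . .
    . . . . .
    . . X . .
    . . X . .
    . . X . .
    . . X . .
    . . X . .
    . . X X .
    . . X X .
    . . X X .
    . . X . .

Final: 16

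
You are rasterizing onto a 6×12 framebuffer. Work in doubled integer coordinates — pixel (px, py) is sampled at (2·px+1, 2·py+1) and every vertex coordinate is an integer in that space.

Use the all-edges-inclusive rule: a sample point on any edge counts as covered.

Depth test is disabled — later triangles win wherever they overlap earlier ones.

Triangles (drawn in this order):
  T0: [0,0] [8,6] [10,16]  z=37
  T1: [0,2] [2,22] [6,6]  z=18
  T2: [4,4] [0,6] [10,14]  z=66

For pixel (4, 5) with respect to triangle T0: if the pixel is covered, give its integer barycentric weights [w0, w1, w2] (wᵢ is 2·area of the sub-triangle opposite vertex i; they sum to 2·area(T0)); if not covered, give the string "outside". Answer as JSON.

T0:
  2·area = 68
  edge (0, 0)→(8, 6): d=(8,6) inclusive
  edge (8, 6)→(10, 16): d=(2,10) inclusive
  edge (10, 16)→(0, 0): d=(-10,-16) inclusive
    (0,0)@(1, 1): e=[2,60,6] → #
    (1,0)@(3, 1): e=[-10,40,38] → ·
    (3,0)@(7, 1): e=[-34,0,102] → ·  [on edge]
    (0,1)@(1, 3): e=[18,64,-14] → ·
    (1,1)@(3, 3): e=[6,44,18] → #
    (2,1)@(5, 3): e=[-6,24,50] → ·
    (1,2)@(3, 5): e=[22,48,-2] → ·
    (2,2)@(5, 5): e=[10,28,30] → #
    (3,2)@(7, 5): e=[-2,8,62] → ·
    (2,3)@(5, 7): e=[26,32,10] → #
    (3,3)@(7, 7): e=[14,12,42] → #
    (4,3)@(9, 7): e=[2,-8,74] → ·
    (4,5)@(9, 11): e=[34,0,34] → #  [on edge]
    (5,10)@(11, 21): e=[102,0,-34] → ·  [on edge]
  covered (9 px):
    # · · · · ·
    · # · · · ·
    · · # · · ·
    · · # # · ·
    · · · # · ·
    · · · # # ·
    · · · · # ·
    · · · · · ·
    · · · · · ·
    · · · · · ·
    · · · · · ·
    · · · · · ·
T1:
  2·area = 112  (B↔C swapped to make it positive)
  edge (0, 2)→(6, 6): d=(6,4) inclusive
  edge (6, 6)→(2, 22): d=(-4,16) inclusive
  edge (2, 22)→(0, 2): d=(-2,-20) inclusive
    (0,1)@(1, 3): e=[2,92,18] → #
    (1,1)@(3, 3): e=[-6,60,58] → ·
    (0,2)@(1, 5): e=[14,84,14] → #
    (1,2)@(3, 5): e=[6,52,54] → #
    (2,2)@(5, 5): e=[-2,20,94] → ·
    (0,3)@(1, 7): e=[26,76,10] → #
    (2,3)@(5, 7): e=[10,12,90] → #
    (3,3)@(7, 7): e=[2,-20,130] → ·
    (0,4)@(1, 9): e=[38,68,6] → #
    (3,4)@(7, 9): e=[14,-28,126] → ·
    (0,5)@(1, 11): e=[50,60,2] → #
    (2,5)@(5, 11): e=[34,-4,82] → ·
  covered (14 px):
    · · · · · ·
    # · · · · ·
    # # · · · ·
    # # # · · ·
    # # # · · ·
    # # · · · ·
    · # · · · ·
    · # · · · ·
    · # · · · ·
    · · · · · ·
    · · · · · ·
    · · · · · ·
T2:
  2·area = 52  (B↔C swapped to make it positive)
  edge (4, 4)→(10, 14): d=(6,10) inclusive
  edge (10, 14)→(0, 6): d=(-10,-8) inclusive
  edge (0, 6)→(4, 4): d=(4,-2) inclusive
    (1,2)@(3, 5): e=[16,34,2] → #
    (2,2)@(5, 5): e=[-4,50,6] → ·
    (1,3)@(3, 7): e=[28,14,10] → #
    (2,3)@(5, 7): e=[8,30,14] → #
    (3,3)@(7, 7): e=[-12,46,18] → ·
    (1,4)@(3, 9): e=[40,-6,18] → ·
    (2,4)@(5, 9): e=[20,10,22] → #
    (3,4)@(7, 9): e=[0,26,26] → #  [on edge]
    (4,4)@(9, 9): e=[-20,42,30] → ·
    (2,5)@(5, 11): e=[32,-10,30] → ·
    (3,5)@(7, 11): e=[12,6,34] → #
    (4,5)@(9, 11): e=[-8,22,38] → ·
  covered (7 px):
    · · · · · ·
    · · · · · ·
    · # · · · ·
    · # # · · ·
    · · # # · ·
    · · · # · ·
    · · · · # ·
    · · · · · ·
    · · · · · ·
    · · · · · ·
    · · · · · ·
    · · · · · ·

Result: [0,34,34]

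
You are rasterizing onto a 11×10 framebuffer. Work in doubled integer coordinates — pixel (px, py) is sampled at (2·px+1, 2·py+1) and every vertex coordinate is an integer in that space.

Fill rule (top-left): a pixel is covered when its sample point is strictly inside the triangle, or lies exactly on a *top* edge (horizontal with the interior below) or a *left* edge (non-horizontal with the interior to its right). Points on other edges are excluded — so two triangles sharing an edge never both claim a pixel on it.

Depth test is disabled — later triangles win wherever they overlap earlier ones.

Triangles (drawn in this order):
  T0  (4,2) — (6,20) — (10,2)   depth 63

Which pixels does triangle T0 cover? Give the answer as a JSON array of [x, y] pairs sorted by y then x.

T0:
  2·area = 108  (B↔C swapped to make it positive)
  edge (4, 2)→(10, 2): d=(6,0) top-left  bias=+0
  edge (10, 2)→(6, 20): d=(-4,18) right/bottom  bias=-1
  edge (6, 20)→(4, 2): d=(-2,-18) top-left  bias=+0
    (2,1)@(5, 3): e=[6,86,16] → X
    (3,1)@(7, 3): e=[6,50,52] → X
    (4,1)@(9, 3): e=[6,14,88] → X
    (5,1)@(11, 3): e=[6,-22,124] → .
    (2,2)@(5, 5): e=[18,78,12] → X
    (5,2)@(11, 5): e=[18,-30,120] → .
    (2,3)@(5, 7): e=[30,70,8] → X
    (4,3)@(9, 7): e=[30,-2,80] → .
    (2,4)@(5, 9): e=[42,62,4] → X
    (4,4)@(9, 9): e=[42,-10,76] → .
    (2,5)@(5, 11): e=[54,54,0] → X  [on edge]
    (4,5)@(9, 11): e=[54,-18,72] → .
  covered (14 px):
    . . . . . . . . . . .
    . . X X X . . . . . .
    . . X X X . . . . . .
    . . X X . . . . . . .
    . . X X . . . . . . .
    . . X X . . . . . . .
    . . . X . . . . . . .
    . . . X . . . . . . .
    . . . . . . . . . . .
    . . . . . . . . . . .

Result: [[2,1],[3,1],[4,1],[2,2],[3,2],[4,2],[2,3],[3,3],[2,4],[3,4],[2,5],[3,5],[3,6],[3,7]]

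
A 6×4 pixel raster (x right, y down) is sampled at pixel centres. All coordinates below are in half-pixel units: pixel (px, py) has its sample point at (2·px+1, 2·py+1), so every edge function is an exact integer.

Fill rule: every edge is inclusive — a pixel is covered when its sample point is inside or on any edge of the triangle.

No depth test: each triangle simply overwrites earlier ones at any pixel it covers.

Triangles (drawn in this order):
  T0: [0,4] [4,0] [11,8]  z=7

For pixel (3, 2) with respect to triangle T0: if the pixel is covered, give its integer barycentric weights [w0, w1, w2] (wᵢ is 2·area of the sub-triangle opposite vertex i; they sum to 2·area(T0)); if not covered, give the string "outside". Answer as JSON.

T0:
  2·area = 60
  edge (0, 4)→(4, 0): d=(4,-4) inclusive
  edge (4, 0)→(11, 8): d=(7,8) inclusive
  edge (11, 8)→(0, 4): d=(-11,-4) inclusive
    (1,0)@(3, 1): e=[0,15,45] → #  [on edge]
    (2,0)@(5, 1): e=[8,-1,53] → ·
    (0,1)@(1, 3): e=[0,45,15] → #  [on edge]
    (2,1)@(5, 3): e=[16,13,31] → #
    (3,1)@(7, 3): e=[24,-3,39] → ·
    (0,2)@(1, 5): e=[8,59,-7] → ·
    (1,2)@(3, 5): e=[16,43,1] → #
    (3,2)@(7, 5): e=[32,11,17] → #
    (4,2)@(9, 5): e=[40,-5,25] → ·
    (1,3)@(3, 7): e=[24,57,-21] → ·
    (2,3)@(5, 7): e=[32,41,-13] → ·
    (3,3)@(7, 7): e=[40,25,-5] → ·
  covered (8 px):
    · # · · · ·
    # # # · · ·
    · # # # · ·
    · · · · # ·

Final: [11,17,32]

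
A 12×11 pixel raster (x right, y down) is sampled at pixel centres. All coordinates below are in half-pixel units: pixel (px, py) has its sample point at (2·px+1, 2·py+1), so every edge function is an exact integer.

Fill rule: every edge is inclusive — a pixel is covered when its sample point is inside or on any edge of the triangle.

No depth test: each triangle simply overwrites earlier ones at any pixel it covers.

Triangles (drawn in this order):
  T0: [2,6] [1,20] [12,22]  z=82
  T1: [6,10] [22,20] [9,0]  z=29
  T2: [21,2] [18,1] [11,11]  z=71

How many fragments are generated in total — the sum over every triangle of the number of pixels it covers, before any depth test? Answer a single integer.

T0:
  2·area = 156  (B↔C swapped to make it positive)
  edge (2, 6)→(12, 22): d=(10,16) inclusive
  edge (12, 22)→(1, 20): d=(-11,-2) inclusive
  edge (1, 20)→(2, 6): d=(1,-14) inclusive
    (1,4)@(3, 9): e=[14,125,17] → #
    (2,4)@(5, 9): e=[-18,129,45] → ·
    (1,5)@(3, 11): e=[34,103,19] → #
    (2,5)@(5, 11): e=[2,107,47] → #
    (3,5)@(7, 11): e=[-30,111,75] → ·
    (1,6)@(3, 13): e=[54,81,21] → #
    (3,6)@(7, 13): e=[-10,89,77] → ·
    (1,7)@(3, 15): e=[74,59,23] → #
    (3,7)@(7, 15): e=[10,67,79] → #
    (4,7)@(9, 15): e=[-22,71,107] → ·
    (1,8)@(3, 17): e=[94,37,25] → #
    (4,8)@(9, 17): e=[-2,49,109] → ·
  covered (18 px):
    · · · · · · · · · · · ·
    · · · · · · · · · · · ·
    · · · · · · · · · · · ·
    · · · · · · · · · · · ·
    · # · · · · · · · · · ·
    · # # · · · · · · · · ·
    · # # · · · · · · · · ·
    · # # # · · · · · · · ·
    · # # # · · · · · · · ·
    · # # # # · · · · · · ·
    · · · # # # · · · · · ·
T1:
  2·area = 190  (B↔C swapped to make it positive)
  edge (6, 10)→(9, 0): d=(3,-10) inclusive
  edge (9, 0)→(22, 20): d=(13,20) inclusive
  edge (22, 20)→(6, 10): d=(-16,-10) inclusive
    (4,0)@(9, 1): e=[3,13,174] → #
    (5,0)@(11, 1): e=[23,-27,194] → ·
    (4,1)@(9, 3): e=[9,39,142] → #
    (5,1)@(11, 3): e=[29,-1,162] → ·
    (4,2)@(9, 5): e=[15,65,110] → #
    (5,2)@(11, 5): e=[35,25,130] → #
    (6,2)@(13, 5): e=[55,-15,150] → ·
    (3,3)@(7, 7): e=[1,131,58] → #
    (6,3)@(13, 7): e=[61,11,118] → #
    (7,3)@(15, 7): e=[81,-29,138] → ·
    (3,4)@(7, 9): e=[7,157,26] → #
    (7,4)@(15, 9): e=[87,-3,106] → ·
  covered (24 px):
    · · · · # · · · · · · ·
    · · · · # · · · · · · ·
    · · · · # # · · · · · ·
    · · · # # # # · · · · ·
    · · · # # # # · · · · ·
    · · · · # # # # · · · ·
    · · · · · # # # # · · ·
    · · · · · · · # # · · ·
    · · · · · · · · · # · ·
    · · · · · · · · · · # ·
    · · · · · · · · · · · ·
T2:
  2·area = 37  (B↔C swapped to make it positive)
  edge (21, 2)→(11, 11): d=(-10,9) inclusive
  edge (11, 11)→(18, 1): d=(7,-10) inclusive
  edge (18, 1)→(21, 2): d=(3,1) inclusive
    (8,1)@(17, 3): e=[26,4,7] → #
    (9,1)@(19, 3): e=[8,24,5] → #
    (10,1)@(21, 3): e=[-10,44,3] → ·
    (8,2)@(17, 5): e=[6,18,13] → #
    (9,2)@(19, 5): e=[-12,38,11] → ·
    (7,3)@(15, 7): e=[4,12,21] → #
    (8,3)@(17, 7): e=[-14,32,19] → ·
    (6,4)@(13, 9): e=[2,6,29] → #
    (7,4)@(15, 9): e=[-16,26,27] → ·
    (5,5)@(11, 11): e=[0,0,37] → #  [on edge]
    (6,5)@(13, 11): e=[-18,20,35] → ·
    (5,6)@(11, 13): e=[-20,14,43] → ·
  covered (6 px):
    · · · · · · · · · · · ·
    · · · · · · · · # # · ·
    · · · · · · · · # · · ·
    · · · · · · · # · · · ·
    · · · · · · # · · · · ·
    · · · · · # · · · · · ·
    · · · · · · · · · · · ·
    · · · · · · · · · · · ·
    · · · · · · · · · · · ·
    · · · · · · · · · · · ·
    · · · · · · · · · · · ·

Answer: 48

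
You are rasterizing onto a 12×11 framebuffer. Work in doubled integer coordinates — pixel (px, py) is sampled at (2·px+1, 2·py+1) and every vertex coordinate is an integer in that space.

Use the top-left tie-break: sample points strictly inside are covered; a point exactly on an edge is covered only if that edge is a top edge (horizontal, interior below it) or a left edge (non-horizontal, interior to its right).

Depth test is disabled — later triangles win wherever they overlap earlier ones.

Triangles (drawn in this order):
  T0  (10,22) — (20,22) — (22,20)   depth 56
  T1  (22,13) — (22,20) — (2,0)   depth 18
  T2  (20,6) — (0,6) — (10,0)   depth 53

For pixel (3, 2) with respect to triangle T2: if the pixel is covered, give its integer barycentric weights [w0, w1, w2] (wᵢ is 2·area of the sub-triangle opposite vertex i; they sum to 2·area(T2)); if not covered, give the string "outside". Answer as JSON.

T0:
  2·area = 20  (B↔C swapped to make it positive)
  edge (10, 22)→(22, 20): d=(12,-2) top-left  bias=+0
  edge (22, 20)→(20, 22): d=(-2,2) right/bottom  bias=-1
  edge (20, 22)→(10, 22): d=(-10,0) right/bottom  bias=-1
    (11,9)@(23, 19): e=[-10,0,30] → ·  [on edge]
    (8,10)@(17, 21): e=[2,8,10] → █
    (9,10)@(19, 21): e=[6,4,10] → █
    (10,10)@(21, 21): e=[10,0,10] → ·  [on edge]
  covered (2 px):
    · · · · · · · · · · · ·
    · · · · · · · · · · · ·
    · · · · · · · · · · · ·
    · · · · · · · · · · · ·
    · · · · · · · · · · · ·
    · · · · · · · · · · · ·
    · · · · · · · · · · · ·
    · · · · · · · · · · · ·
    · · · · · · · · · · · ·
    · · · · · · · · · · · ·
    · · · · · · · · █ █ · ·
T1:
  2·area = 140
  edge (22, 13)→(22, 20): d=(0,7) right/bottom  bias=-1
  edge (22, 20)→(2, 0): d=(-20,-20) top-left  bias=+0
  edge (2, 0)→(22, 13): d=(20,13) right/bottom  bias=-1
    (1,0)@(3, 1): e=[133,0,7] → █  [on edge]
    (2,0)@(5, 1): e=[119,40,-19] → ·
    (1,1)@(3, 3): e=[133,-40,47] → ·
    (2,1)@(5, 3): e=[119,0,21] → █  [on edge]
    (3,1)@(7, 3): e=[105,40,-5] → ·
    (2,2)@(5, 5): e=[119,-40,61] → ·
    (3,2)@(7, 5): e=[105,0,35] → █  [on edge]
    (4,2)@(9, 5): e=[91,40,9] → █
    (5,2)@(11, 5): e=[77,80,-17] → ·
    (3,3)@(7, 7): e=[105,-40,75] → ·
    (4,3)@(9, 7): e=[91,0,49] → █  [on edge]
    (5,3)@(11, 7): e=[77,40,23] → █
    (5,4)@(11, 9): e=[77,0,63] → █  [on edge]
    (6,5)@(13, 11): e=[63,0,77] → █  [on edge]
    (7,6)@(15, 13): e=[49,0,91] → █  [on edge]
    (8,7)@(17, 15): e=[35,0,105] → █  [on edge]
    (9,8)@(19, 17): e=[21,0,119] → █  [on edge]
    (10,9)@(21, 19): e=[7,0,133] → █  [on edge]
    (11,10)@(23, 21): e=[-7,0,147] → ·  [on edge]
  covered (22 px):
    · █ · · · · · · · · · ·
    · · █ · · · · · · · · ·
    · · · █ █ · · · · · · ·
    · · · · █ █ · · · · · ·
    · · · · · █ █ █ · · · ·
    · · · · · · █ █ █ · · ·
    · · · · · · · █ █ █ █ ·
    · · · · · · · · █ █ █ ·
    · · · · · · · · · █ █ ·
    · · · · · · · · · · █ ·
    · · · · · · · · · · · ·
T2:
  2·area = 120
  edge (20, 6)→(0, 6): d=(-20,0) right/bottom  bias=-1
  edge (0, 6)→(10, 0): d=(10,-6) top-left  bias=+0
  edge (10, 0)→(20, 6): d=(10,6) right/bottom  bias=-1
    (4,0)@(9, 1): e=[100,4,16] → █
    (5,0)@(11, 1): e=[100,16,4] → █
    (6,0)@(13, 1): e=[100,28,-8] → ·
    (2,1)@(5, 3): e=[60,0,60] → █  [on edge]
    (3,1)@(7, 3): e=[60,12,48] → █
    (6,1)@(13, 3): e=[60,48,12] → █
    (7,1)@(15, 3): e=[60,60,0] → ·  [on edge]
    (1,2)@(3, 5): e=[20,8,92] → █
    (7,2)@(15, 5): e=[20,80,20] → █
    (8,2)@(17, 5): e=[20,92,8] → █
    (9,2)@(19, 5): e=[20,104,-4] → ·
    (1,3)@(3, 7): e=[-20,28,112] → ·
  covered (15 px):
    · · · · █ █ · · · · · ·
    · · █ █ █ █ █ · · · · ·
    · █ █ █ █ █ █ █ █ · · ·
    · · · · · · · · · · · ·
    · · · · · · · · · · · ·
    · · · · · · · · · · · ·
    · · · · · · · · · · · ·
    · · · · · · · · · · · ·
    · · · · · · · · · · · ·
    · · · · · · · · · · · ·
    · · · · · · · · · · · ·

Result: [32,68,20]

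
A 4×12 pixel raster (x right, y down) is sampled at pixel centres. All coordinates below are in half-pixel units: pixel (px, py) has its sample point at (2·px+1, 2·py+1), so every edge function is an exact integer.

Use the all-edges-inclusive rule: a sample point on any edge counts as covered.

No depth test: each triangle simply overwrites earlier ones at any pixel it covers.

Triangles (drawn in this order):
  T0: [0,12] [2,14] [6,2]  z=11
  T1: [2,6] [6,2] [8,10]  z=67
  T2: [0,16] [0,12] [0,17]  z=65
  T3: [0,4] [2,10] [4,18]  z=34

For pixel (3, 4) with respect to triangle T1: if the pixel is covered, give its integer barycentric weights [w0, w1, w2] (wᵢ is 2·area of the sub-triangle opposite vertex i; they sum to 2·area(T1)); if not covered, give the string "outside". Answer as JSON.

T0:
  2·area = 32  (B↔C swapped to make it positive)
  edge (0, 12)→(6, 2): d=(6,-10) inclusive
  edge (6, 2)→(2, 14): d=(-4,12) inclusive
  edge (2, 14)→(0, 12): d=(-2,-2) inclusive
    (2,2)@(5, 5): e=[8,0,24] → #  [on edge]
    (3,2)@(7, 5): e=[28,-24,28] → ·
    (1,3)@(3, 7): e=[0,16,16] → #  [on edge]
    (2,3)@(5, 7): e=[20,-8,20] → ·
    (1,4)@(3, 9): e=[12,8,12] → #
    (2,4)@(5, 9): e=[32,-16,16] → ·
    (0,5)@(1, 11): e=[4,24,4] → #
    (1,5)@(3, 11): e=[24,0,8] → #  [on edge]
    (2,5)@(5, 11): e=[44,-24,12] → ·
    (0,6)@(1, 13): e=[16,16,0] → #  [on edge]
    (1,6)@(3, 13): e=[36,-8,4] → ·
    (0,7)@(1, 15): e=[28,8,-4] → ·
    (1,7)@(3, 15): e=[48,-16,0] → ·  [on edge]
    (0,8)@(1, 17): e=[40,0,-8] → ·  [on edge]
    (2,8)@(5, 17): e=[80,-48,0] → ·  [on edge]
    (3,9)@(7, 19): e=[112,-80,0] → ·  [on edge]
  covered (6 px):
    · · · ·
    · · · ·
    · · # ·
    · # · ·
    · # · ·
    # # · ·
    # · · ·
    · · · ·
    · · · ·
    · · · ·
    · · · ·
    · · · ·
T1:
  2·area = 40
  edge (2, 6)→(6, 2): d=(4,-4) inclusive
  edge (6, 2)→(8, 10): d=(2,8) inclusive
  edge (8, 10)→(2, 6): d=(-6,-4) inclusive
    (3,0)@(7, 1): e=[0,-10,50] → ·  [on edge]
    (2,1)@(5, 3): e=[0,10,30] → #  [on edge]
    (3,1)@(7, 3): e=[8,-6,38] → ·
    (1,2)@(3, 5): e=[0,30,10] → #  [on edge]
    (3,2)@(7, 5): e=[16,-2,26] → ·
    (0,3)@(1, 7): e=[0,50,-10] → ·  [on edge]
    (1,3)@(3, 7): e=[8,34,-2] → ·
    (2,3)@(5, 7): e=[16,18,6] → #
    (3,3)@(7, 7): e=[24,2,14] → #
    (2,4)@(5, 9): e=[24,22,-6] → ·
    (3,4)@(7, 9): e=[32,6,2] → #
    (3,5)@(7, 11): e=[40,10,-10] → ·
  covered (6 px):
    · · · ·
    · · # ·
    · # # ·
    · · # #
    · · · #
    · · · ·
    · · · ·
    · · · ·
    · · · ·
    · · · ·
    · · · ·
    · · · ·
T2:
  degenerate (2·area = 0) — covers nothing
T3:
  2·area = 4
  edge (0, 4)→(2, 10): d=(2,6) inclusive
  edge (2, 10)→(4, 18): d=(2,8) inclusive
  edge (4, 18)→(0, 4): d=(-4,-14) inclusive
    (0,3)@(1, 7): e=[0,2,2] → #  [on edge]
    (1,3)@(3, 7): e=[-12,-14,30] → ·
    (0,4)@(1, 9): e=[4,6,-6] → ·
    (1,6)@(3, 13): e=[0,-2,6] → ·  [on edge]
    (2,9)@(5, 19): e=[0,-6,10] → ·  [on edge]
  covered (1 px):
    · · · ·
    · · · ·
    · · · ·
    # · · ·
    · · · ·
    · · · ·
    · · · ·
    · · · ·
    · · · ·
    · · · ·
    · · · ·
    · · · ·

Result: [6,2,32]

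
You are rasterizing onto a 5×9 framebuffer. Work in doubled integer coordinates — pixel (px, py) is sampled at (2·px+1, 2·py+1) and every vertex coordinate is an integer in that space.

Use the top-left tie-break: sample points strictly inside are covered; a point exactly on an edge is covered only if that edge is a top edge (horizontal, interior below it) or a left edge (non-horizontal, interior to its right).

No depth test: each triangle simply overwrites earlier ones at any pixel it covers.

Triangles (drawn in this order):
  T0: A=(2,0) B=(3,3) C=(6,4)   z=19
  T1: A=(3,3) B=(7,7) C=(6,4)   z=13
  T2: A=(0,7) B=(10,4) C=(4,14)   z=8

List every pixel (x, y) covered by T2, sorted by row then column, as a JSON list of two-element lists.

T0:
  2·area = 8  (B↔C swapped to make it positive)
  edge (2, 0)→(6, 4): d=(4,4) right/bottom  bias=-1
  edge (6, 4)→(3, 3): d=(-3,-1) top-left  bias=+0
  edge (3, 3)→(2, 0): d=(-1,-3) top-left  bias=+0
    (1,0)@(3, 1): e=[0,6,2] → .  [on edge]
    (1,1)@(3, 3): e=[8,0,0] → X  [on edge]
    (2,1)@(5, 3): e=[0,2,6] → .  [on edge]
    (1,2)@(3, 5): e=[16,-6,-2] → .
    (3,2)@(7, 5): e=[0,-2,10] → .  [on edge]
    (4,2)@(9, 5): e=[-8,0,16] → .  [on edge]
    (4,3)@(9, 7): e=[0,-6,14] → .  [on edge]
    (2,4)@(5, 9): e=[24,-16,0] → .  [on edge]
    (3,7)@(7, 15): e=[40,-32,0] → .  [on edge]
  covered (1 px):
    . . . . .
    . X . . .
    . . . . .
    . . . . .
    . . . . .
    . . . . .
    . . . . .
    . . . . .
    . . . . .
T1:
  2·area = 8  (B↔C swapped to make it positive)
  edge (3, 3)→(6, 4): d=(3,1) right/bottom  bias=-1
  edge (6, 4)→(7, 7): d=(1,3) right/bottom  bias=-1
  edge (7, 7)→(3, 3): d=(-4,-4) top-left  bias=+0
    (0,0)@(1, 1): e=[-4,12,0] → .  [on edge]
    (2,0)@(5, 1): e=[-8,0,16] → .  [on edge]
    (1,1)@(3, 3): e=[0,8,0] → .  [on edge]
    (2,2)@(5, 5): e=[4,4,0] → X  [on edge]
    (3,2)@(7, 5): e=[2,-2,8] → .
    (4,2)@(9, 5): e=[0,-8,16] → .  [on edge]
    (2,3)@(5, 7): e=[10,6,-8] → .
    (3,3)@(7, 7): e=[8,0,0] → .  [on edge]
    (4,4)@(9, 9): e=[12,-4,0] → .  [on edge]
    (4,6)@(9, 13): e=[24,0,-16] → .  [on edge]
  covered (1 px):
    . . . . .
    . . . . .
    . . X . .
    . . . . .
    . . . . .
    . . . . .
    . . . . .
    . . . . .
    . . . . .
T2:
  2·area = 82
  edge (0, 7)→(10, 4): d=(10,-3) top-left  bias=+0
  edge (10, 4)→(4, 14): d=(-6,10) right/bottom  bias=-1
  edge (4, 14)→(0, 7): d=(-4,-7) top-left  bias=+0
    (3,2)@(7, 5): e=[1,24,57] → X
    (4,2)@(9, 5): e=[7,4,71] → X
    (0,3)@(1, 7): e=[3,72,7] → X
    (1,3)@(3, 7): e=[9,52,21] → X
    (2,3)@(5, 7): e=[15,32,35] → X
    (4,3)@(9, 7): e=[27,-8,63] → .
    (0,4)@(1, 9): e=[23,60,-1] → .
    (1,4)@(3, 9): e=[29,40,13] → X
    (3,4)@(7, 9): e=[41,0,41] → .  [on edge]
    (1,5)@(3, 11): e=[49,28,5] → X
    (3,5)@(7, 11): e=[61,-12,33] → .
    (1,6)@(3, 13): e=[69,16,-3] → .
  covered (10 px):
    . . . . .
    . . . . .
    . . . X X
    X X X X .
    . X X . .
    . X X . .
    . . . . .
    . . . . .
    . . . . .

Answer: [[3,2],[4,2],[0,3],[1,3],[2,3],[3,3],[1,4],[2,4],[1,5],[2,5]]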